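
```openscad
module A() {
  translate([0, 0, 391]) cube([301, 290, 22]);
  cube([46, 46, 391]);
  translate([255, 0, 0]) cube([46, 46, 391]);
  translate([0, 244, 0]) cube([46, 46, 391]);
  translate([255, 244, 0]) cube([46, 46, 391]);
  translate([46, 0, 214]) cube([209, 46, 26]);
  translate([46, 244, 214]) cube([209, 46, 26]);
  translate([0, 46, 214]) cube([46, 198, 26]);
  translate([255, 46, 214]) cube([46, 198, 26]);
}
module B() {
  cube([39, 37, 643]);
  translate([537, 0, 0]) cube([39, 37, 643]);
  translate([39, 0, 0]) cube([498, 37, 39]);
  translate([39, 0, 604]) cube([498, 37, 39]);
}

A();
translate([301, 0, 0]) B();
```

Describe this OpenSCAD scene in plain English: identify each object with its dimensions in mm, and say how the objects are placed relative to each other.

A is a four-legged stool. The seat is 301×290 mm, 22 mm thick, top at z = 413 mm. It stands on four square legs, each 46×46 mm in cross-section, from z = 0 to the seat underside, each flush with a corner of the seat. Four stretchers, 46 mm wide and 26 mm tall, connect adjacent legs with their undersides at z = 214 mm, each running between the inner faces of the legs it joins and aligned with the legs' outer faces on the other axis.

B is a picture frame with a 498×565 mm rectangular opening (x by z) and a uniform 39 mm border on every side. Frame depth is 37 mm along y. It is built from two vertical stiles running the full outside height and two horizontal rails spanning the gap between the stiles.

The picture frame is against the stool's +x side, with their −y faces flush.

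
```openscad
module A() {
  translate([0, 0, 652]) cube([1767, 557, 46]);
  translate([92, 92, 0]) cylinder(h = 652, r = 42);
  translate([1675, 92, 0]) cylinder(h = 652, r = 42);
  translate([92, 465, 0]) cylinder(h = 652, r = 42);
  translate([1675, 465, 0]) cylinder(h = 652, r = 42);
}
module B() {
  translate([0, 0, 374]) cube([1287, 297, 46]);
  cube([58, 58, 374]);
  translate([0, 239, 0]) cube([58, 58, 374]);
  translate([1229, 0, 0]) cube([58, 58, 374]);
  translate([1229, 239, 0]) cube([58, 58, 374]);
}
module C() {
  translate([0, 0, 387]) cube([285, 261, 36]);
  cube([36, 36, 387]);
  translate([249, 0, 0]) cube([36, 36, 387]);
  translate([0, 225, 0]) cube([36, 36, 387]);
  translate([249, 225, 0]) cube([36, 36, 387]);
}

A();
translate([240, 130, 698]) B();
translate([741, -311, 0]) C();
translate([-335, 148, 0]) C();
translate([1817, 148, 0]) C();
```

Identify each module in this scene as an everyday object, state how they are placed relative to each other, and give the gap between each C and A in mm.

Each stool's nearest face is 50 mm from the table's bounding box.

A is a table. B is a bench. C is a stool. The bench is on top of the table, centred. Three stools sit around the table at the −y, −x, +x sides. The gap between each stool and the table is 50 mm.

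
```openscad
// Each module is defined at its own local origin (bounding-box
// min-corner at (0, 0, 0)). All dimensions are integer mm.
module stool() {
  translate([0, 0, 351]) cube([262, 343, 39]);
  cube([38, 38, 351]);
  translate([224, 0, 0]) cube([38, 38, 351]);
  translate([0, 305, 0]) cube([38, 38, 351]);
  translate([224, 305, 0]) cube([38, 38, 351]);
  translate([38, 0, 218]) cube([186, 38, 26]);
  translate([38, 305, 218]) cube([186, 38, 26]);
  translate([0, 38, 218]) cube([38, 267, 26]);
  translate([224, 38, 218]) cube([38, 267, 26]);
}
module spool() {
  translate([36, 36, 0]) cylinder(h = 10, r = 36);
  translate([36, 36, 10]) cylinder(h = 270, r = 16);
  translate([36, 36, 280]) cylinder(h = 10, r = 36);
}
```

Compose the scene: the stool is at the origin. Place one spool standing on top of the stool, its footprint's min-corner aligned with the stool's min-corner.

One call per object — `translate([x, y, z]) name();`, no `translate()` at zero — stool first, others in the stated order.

stool();
translate([0, 0, 390]) spool();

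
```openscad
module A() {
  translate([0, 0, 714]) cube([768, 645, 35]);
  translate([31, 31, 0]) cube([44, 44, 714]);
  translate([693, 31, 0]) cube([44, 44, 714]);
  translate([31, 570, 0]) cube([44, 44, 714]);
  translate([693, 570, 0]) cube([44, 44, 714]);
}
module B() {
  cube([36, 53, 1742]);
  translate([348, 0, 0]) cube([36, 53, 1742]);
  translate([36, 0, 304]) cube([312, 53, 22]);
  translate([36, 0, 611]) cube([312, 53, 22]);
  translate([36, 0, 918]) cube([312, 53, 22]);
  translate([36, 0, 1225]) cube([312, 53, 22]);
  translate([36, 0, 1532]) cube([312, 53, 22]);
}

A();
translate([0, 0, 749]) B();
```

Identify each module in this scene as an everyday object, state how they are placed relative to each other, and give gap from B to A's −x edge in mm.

A is a table. B is a ladder. The ladder is on top of the table. The gap from the ladder to the table's −x edge is 0 mm.

The ladder's min-x is at 0; the table's min-x is 0; gap = 0 mm.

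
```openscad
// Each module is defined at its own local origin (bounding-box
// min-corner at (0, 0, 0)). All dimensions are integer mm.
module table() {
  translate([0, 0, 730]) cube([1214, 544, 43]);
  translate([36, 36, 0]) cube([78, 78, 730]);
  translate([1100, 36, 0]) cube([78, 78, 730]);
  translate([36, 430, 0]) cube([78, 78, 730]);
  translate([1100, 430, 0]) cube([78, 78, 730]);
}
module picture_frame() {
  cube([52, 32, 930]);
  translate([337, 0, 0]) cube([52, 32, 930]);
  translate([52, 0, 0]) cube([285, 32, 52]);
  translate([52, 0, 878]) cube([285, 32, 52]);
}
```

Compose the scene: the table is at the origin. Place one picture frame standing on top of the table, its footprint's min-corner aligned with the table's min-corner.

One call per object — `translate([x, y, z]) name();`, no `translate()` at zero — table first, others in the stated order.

table();
translate([0, 0, 773]) picture_frame();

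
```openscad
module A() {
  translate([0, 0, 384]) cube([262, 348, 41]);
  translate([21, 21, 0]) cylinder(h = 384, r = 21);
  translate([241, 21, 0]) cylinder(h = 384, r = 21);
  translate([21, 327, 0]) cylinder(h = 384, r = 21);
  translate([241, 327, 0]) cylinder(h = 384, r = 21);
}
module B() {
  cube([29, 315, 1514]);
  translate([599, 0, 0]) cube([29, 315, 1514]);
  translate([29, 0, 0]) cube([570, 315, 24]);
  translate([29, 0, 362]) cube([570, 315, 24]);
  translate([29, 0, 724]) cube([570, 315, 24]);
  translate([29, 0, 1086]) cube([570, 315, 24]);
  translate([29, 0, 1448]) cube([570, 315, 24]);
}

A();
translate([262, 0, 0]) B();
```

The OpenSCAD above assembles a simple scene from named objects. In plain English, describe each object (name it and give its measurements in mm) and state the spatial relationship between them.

A is a simple wooden stool: a rectangular seat 262 mm (x) by 348 mm (y), 41 mm thick, top face at z = 425 mm, on four round legs, each 42 mm in diameter. The legs rest on z = 0, each leg's axis is inset half a diameter from the nearest pair of seat edges (so the leg's bounding box is flush with the corner).

B is a bookshelf 628 mm wide overall, 315 mm deep and 1514 mm tall. The two sides are 29 mm thick vertical panels. 5 horizontal shelves of 24 mm thickness span between the inner faces of the sides; the lowest shelf sits on the floor and shelves are stacked with a clear vertical gap of 338 mm between each pair.

The bookshelf is against the stool's +x side, with their −y faces flush.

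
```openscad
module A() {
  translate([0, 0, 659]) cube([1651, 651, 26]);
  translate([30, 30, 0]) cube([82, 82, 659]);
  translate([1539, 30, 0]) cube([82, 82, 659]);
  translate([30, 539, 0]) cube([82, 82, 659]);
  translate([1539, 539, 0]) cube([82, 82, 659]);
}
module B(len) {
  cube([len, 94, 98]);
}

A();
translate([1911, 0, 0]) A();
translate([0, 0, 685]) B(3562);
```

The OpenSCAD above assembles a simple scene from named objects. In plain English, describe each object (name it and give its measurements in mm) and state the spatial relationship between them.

A is a table: top 1651 mm (x) × 651 mm (y), 26 mm thick, upper face at z = 685 mm, on four 82×82 mm square legs, each inset 30 mm from the nearest pair of top edges, running from z = 0 to the bottom of the top.

B is a rectangular beam 3562 mm long (x), 94 mm deep (y), 98 mm thick (z).

The beam spans the tops of two tables placed 260 mm apart, resting at z = 685 mm.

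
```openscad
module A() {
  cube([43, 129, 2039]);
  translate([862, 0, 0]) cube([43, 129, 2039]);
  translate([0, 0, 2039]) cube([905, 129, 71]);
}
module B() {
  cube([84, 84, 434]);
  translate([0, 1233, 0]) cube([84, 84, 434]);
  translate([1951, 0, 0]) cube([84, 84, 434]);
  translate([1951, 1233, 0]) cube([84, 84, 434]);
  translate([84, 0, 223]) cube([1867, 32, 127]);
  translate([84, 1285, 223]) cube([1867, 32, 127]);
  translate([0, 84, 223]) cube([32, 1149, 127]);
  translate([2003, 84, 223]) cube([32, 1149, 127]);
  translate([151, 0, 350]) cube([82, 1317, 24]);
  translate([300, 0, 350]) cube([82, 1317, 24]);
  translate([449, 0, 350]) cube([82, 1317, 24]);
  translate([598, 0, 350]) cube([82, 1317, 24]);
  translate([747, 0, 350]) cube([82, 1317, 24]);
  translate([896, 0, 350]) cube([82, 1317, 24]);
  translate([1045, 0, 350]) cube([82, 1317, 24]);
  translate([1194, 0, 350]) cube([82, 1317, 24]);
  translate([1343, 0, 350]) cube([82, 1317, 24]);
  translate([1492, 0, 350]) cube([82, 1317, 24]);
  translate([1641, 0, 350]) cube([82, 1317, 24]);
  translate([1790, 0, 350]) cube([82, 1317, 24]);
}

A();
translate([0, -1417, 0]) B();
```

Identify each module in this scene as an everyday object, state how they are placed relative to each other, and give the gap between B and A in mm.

The bed frame's nearest face is 100 mm from the door frame's −y face.

A is a door frame. B is a bed frame. The bed frame is on the floor beside the door frame on its −y side. The gap between the bed frame and the door frame is 100 mm.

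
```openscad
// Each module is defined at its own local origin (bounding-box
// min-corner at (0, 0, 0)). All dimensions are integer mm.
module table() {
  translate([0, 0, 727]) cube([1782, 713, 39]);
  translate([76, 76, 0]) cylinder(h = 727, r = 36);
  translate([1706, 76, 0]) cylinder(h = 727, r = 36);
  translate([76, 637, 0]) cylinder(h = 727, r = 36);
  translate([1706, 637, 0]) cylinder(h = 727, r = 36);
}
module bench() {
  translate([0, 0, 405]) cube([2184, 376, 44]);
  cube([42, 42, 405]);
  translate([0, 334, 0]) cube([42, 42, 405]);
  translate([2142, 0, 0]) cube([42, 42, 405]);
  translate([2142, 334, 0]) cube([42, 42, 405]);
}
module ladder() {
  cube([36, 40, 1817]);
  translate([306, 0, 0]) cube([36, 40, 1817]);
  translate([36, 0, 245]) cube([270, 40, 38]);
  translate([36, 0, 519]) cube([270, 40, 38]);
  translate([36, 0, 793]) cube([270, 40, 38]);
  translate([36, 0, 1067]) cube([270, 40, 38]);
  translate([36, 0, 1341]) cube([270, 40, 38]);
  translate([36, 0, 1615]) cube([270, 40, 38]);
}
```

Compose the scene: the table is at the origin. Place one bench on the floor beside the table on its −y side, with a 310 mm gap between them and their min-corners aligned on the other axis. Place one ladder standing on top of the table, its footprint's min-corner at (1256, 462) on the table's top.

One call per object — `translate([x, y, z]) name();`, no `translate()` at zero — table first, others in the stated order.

table();
translate([0, -686, 0]) bench();
translate([1256, 462, 766]) ladder();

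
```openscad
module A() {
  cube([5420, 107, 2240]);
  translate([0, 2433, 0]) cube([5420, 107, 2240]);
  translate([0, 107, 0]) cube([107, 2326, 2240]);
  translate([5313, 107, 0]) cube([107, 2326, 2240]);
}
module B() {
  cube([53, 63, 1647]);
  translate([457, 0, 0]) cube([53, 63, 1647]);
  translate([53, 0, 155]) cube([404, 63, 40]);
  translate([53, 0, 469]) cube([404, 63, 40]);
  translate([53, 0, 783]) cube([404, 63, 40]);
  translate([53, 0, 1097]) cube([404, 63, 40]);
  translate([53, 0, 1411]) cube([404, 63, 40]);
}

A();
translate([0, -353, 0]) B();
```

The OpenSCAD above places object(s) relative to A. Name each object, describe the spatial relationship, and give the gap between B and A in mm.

A is a house frame. B is a ladder. The ladder is on the floor beside the house frame on its −y side. The gap between the ladder and the house frame is 290 mm.

The ladder's nearest face is 290 mm from the house frame's −y face.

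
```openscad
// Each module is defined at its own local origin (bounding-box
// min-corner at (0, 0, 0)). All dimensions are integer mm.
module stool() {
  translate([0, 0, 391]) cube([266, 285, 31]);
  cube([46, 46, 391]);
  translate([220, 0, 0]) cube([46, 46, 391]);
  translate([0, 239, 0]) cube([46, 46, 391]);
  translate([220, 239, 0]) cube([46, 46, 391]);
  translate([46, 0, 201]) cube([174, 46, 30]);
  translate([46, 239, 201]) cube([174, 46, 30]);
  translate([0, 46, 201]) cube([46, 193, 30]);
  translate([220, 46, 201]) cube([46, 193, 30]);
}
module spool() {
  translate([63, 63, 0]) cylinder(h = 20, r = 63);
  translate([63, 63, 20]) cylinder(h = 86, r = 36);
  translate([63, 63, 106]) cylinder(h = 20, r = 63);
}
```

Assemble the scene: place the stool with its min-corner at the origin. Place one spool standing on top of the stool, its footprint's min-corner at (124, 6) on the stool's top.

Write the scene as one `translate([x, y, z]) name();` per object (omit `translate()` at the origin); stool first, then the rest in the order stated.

stool();
translate([124, 6, 422]) spool();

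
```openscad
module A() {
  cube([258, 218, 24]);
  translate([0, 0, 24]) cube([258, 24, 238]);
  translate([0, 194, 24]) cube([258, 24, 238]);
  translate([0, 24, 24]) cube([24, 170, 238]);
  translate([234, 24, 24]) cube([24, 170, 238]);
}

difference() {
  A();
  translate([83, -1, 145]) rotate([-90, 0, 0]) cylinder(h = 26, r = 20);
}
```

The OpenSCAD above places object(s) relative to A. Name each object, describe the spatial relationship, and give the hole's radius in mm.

The subtracted cylinder has r = 20 mm.

A is an open box. The open box has a circular hole through its front wall. The hole's radius is 20 mm.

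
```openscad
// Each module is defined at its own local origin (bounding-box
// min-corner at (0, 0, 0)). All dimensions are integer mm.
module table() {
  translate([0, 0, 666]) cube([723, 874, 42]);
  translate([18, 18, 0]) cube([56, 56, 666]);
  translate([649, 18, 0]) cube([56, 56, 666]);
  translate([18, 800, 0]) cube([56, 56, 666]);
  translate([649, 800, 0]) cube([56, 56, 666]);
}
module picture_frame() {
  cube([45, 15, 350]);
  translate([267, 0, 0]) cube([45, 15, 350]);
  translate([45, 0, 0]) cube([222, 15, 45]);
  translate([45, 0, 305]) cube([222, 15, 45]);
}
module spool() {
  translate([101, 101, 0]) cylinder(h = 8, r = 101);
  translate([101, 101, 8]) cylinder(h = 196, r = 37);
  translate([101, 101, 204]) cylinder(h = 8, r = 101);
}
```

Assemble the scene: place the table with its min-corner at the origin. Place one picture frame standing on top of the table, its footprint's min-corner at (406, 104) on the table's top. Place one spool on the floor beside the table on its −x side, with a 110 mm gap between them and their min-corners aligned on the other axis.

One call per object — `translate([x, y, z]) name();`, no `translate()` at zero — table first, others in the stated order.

table();
translate([406, 104, 708]) picture_frame();
translate([-312, 0, 0]) spool();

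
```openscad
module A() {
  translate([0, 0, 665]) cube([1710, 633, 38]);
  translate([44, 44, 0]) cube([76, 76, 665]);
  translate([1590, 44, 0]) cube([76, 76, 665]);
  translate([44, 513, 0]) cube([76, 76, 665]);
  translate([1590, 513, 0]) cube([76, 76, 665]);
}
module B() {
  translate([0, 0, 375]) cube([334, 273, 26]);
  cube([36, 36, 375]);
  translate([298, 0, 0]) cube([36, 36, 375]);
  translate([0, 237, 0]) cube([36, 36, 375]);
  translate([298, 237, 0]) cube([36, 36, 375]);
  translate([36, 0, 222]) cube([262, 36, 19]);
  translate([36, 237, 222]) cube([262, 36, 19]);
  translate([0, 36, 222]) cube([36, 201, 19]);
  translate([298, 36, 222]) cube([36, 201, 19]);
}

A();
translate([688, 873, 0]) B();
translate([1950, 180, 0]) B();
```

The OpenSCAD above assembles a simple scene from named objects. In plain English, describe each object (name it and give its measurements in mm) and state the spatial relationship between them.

A is a table with a 1710×633 mm rectangular top, 38 mm thick, top surface at z = 703 mm, supported by four 76×76 mm square legs, each inset 44 mm from the nearest pair of top edges, running from the floor.

B is a four-legged stool. The seat is a 334×273×26 mm slab whose top surface is at z = 401 mm; four square legs, each 36×36 mm in cross-section, run from the floor (z = 0) to the underside of the seat, each flush with a corner of the seat. Four stretchers, 36 mm wide and 19 mm tall, connect adjacent legs with their undersides at z = 222 mm, each running between the inner faces of the legs it joins and aligned with the legs' outer faces on the other axis.

Two stools sit around the table at the +y, +x sides.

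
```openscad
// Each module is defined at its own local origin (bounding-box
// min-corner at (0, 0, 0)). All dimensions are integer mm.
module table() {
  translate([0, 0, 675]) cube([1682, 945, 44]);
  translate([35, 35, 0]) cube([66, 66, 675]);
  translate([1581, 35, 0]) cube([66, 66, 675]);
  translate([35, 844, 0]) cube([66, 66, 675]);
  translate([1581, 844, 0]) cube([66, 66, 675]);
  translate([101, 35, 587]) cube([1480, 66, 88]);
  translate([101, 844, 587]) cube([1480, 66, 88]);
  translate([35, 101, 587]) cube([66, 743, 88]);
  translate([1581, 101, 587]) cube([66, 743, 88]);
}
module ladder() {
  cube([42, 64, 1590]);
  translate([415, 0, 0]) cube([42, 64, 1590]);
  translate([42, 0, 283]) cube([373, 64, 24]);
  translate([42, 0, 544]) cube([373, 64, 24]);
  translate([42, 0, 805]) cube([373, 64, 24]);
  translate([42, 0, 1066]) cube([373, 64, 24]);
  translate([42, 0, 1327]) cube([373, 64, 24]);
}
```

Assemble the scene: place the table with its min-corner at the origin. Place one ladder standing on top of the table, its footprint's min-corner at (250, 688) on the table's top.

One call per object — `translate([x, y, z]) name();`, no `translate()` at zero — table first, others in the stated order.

table();
translate([250, 688, 719]) ladder();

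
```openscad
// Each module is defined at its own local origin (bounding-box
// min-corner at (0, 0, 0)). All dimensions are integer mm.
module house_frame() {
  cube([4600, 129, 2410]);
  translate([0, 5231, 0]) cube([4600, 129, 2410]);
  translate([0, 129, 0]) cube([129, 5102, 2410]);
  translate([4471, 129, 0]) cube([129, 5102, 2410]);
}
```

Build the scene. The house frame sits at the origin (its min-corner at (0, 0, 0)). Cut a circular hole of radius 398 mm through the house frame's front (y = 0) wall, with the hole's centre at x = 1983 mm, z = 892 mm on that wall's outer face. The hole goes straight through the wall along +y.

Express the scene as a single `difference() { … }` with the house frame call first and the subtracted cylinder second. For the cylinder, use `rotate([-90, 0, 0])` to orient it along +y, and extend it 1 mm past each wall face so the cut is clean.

difference() {
  house_frame();
  translate([1983, -1, 892]) rotate([-90, 0, 0]) cylinder(h = 131, r = 398);
}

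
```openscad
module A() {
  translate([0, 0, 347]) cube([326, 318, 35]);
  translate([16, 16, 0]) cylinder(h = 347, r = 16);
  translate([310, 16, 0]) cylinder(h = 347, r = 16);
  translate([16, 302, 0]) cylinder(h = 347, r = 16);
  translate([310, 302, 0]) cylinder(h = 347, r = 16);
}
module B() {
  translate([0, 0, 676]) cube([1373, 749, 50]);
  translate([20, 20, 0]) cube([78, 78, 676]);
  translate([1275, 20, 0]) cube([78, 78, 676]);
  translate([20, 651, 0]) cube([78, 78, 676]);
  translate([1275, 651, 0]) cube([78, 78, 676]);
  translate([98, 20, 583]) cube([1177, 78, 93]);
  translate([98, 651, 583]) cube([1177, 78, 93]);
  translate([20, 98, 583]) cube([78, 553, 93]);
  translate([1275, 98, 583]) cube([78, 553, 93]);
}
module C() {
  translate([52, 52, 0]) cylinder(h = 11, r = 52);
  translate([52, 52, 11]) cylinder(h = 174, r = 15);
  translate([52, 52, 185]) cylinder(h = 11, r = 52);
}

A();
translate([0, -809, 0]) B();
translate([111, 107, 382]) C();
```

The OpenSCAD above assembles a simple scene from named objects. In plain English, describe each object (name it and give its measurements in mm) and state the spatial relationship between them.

A is a simple wooden stool: a rectangular seat 326 mm (x) by 318 mm (y), 35 mm thick, top face at z = 382 mm, on four round legs, each 32 mm in diameter. The legs rest on z = 0, each leg's axis is inset half a diameter from the nearest pair of seat edges (so the leg's bounding box is flush with the corner).

B is a rectangular dining table. The top is 1373×749×50 mm with its upper surface at z = 726 mm. It stands on four 78×78 mm square legs, each inset 20 mm from the nearest pair of top edges, running from the floor to the underside of the top. Four apron rails, 78 mm thick and 93 mm tall, run between adjacent legs with their top edges flush with the underside of the top and their outer faces flush with the legs' outer faces.

C is a spool: two coaxial disc flanges of radius 52 mm and thickness 11 mm, joined by a core cylinder of radius 15 mm and height 174 mm. The lower flange rests on z = 0 and the three cylinders share a vertical axis.

The table is on the floor beside the stool on its −y side. The spool is on top of the stool, centred.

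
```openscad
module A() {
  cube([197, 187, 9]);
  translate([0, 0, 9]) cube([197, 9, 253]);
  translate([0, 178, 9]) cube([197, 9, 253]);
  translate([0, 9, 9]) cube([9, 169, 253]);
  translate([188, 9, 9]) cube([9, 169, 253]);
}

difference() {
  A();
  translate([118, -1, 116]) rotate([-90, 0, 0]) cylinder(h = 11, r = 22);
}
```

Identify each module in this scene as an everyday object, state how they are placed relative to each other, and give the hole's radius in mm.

A is an open box. The open box has a circular hole through its front wall. The hole's radius is 22 mm.

The subtracted cylinder has r = 22 mm.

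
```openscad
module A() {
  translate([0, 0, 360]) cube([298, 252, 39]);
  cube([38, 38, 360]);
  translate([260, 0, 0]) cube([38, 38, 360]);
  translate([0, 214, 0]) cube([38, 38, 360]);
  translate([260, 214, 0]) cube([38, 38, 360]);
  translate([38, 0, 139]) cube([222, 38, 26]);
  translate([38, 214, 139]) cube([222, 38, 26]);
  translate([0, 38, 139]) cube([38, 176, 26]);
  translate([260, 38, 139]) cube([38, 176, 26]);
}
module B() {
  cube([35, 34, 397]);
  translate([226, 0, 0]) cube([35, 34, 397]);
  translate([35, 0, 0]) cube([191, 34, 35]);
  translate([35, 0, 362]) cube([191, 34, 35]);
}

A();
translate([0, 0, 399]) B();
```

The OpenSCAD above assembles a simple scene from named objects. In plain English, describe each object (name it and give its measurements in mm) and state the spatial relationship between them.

A is a four-legged stool. The seat is 298×252 mm, 39 mm thick, top at z = 399 mm. It stands on four square legs, each 38×38 mm in cross-section, from z = 0 to the seat underside, each flush with a corner of the seat. Four stretchers, 38 mm wide and 26 mm tall, connect adjacent legs with their undersides at z = 139 mm, each running between the inner faces of the legs it joins and aligned with the legs' outer faces on the other axis.

B is a rectangular picture frame lying in the x–z plane (depth along y). The opening is 191 mm wide (x) by 327 mm tall (z), surrounded by a border 35 mm wide on all four sides. The frame is 34 mm deep and is made of two full-height vertical stiles with two horizontal rails fitted between them.

The picture frame is on top of the stool.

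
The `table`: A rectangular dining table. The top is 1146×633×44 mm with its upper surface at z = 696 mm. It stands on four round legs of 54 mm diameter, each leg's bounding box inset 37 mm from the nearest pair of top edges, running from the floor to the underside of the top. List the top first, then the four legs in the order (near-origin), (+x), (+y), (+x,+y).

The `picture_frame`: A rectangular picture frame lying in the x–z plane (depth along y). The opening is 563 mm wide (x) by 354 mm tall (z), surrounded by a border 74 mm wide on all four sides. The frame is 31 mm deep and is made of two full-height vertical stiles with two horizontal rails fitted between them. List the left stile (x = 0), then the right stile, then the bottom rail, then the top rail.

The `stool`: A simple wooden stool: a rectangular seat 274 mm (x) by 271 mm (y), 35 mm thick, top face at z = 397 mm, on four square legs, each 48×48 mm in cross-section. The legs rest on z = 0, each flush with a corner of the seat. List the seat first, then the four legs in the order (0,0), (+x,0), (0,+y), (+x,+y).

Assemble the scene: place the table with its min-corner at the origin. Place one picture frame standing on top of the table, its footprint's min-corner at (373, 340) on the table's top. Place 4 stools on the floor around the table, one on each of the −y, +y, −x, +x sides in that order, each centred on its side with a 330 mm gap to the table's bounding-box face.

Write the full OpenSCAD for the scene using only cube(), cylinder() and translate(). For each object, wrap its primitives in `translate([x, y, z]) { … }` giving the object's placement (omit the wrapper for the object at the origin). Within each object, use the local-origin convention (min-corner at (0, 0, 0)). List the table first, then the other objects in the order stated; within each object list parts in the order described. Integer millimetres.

translate([0, 0, 652]) cube([1146, 633, 44]);
translate([64, 64, 0]) cylinder(h = 652, r = 27);
translate([1082, 64, 0]) cylinder(h = 652, r = 27);
translate([64, 569, 0]) cylinder(h = 652, r = 27);
translate([1082, 569, 0]) cylinder(h = 652, r = 27);
translate([373, 340, 696]) {
  cube([74, 31, 502]);
  translate([637, 0, 0]) cube([74, 31, 502]);
  translate([74, 0, 0]) cube([563, 31, 74]);
  translate([74, 0, 428]) cube([563, 31, 74]);
}
translate([436, -601, 0]) {
  translate([0, 0, 362]) cube([274, 271, 35]);
  cube([48, 48, 362]);
  translate([226, 0, 0]) cube([48, 48, 362]);
  translate([0, 223, 0]) cube([48, 48, 362]);
  translate([226, 223, 0]) cube([48, 48, 362]);
}
translate([436, 963, 0]) {
  translate([0, 0, 362]) cube([274, 271, 35]);
  cube([48, 48, 362]);
  translate([226, 0, 0]) cube([48, 48, 362]);
  translate([0, 223, 0]) cube([48, 48, 362]);
  translate([226, 223, 0]) cube([48, 48, 362]);
}
translate([-604, 181, 0]) {
  translate([0, 0, 362]) cube([274, 271, 35]);
  cube([48, 48, 362]);
  translate([226, 0, 0]) cube([48, 48, 362]);
  translate([0, 223, 0]) cube([48, 48, 362]);
  translate([226, 223, 0]) cube([48, 48, 362]);
}
translate([1476, 181, 0]) {
  translate([0, 0, 362]) cube([274, 271, 35]);
  cube([48, 48, 362]);
  translate([226, 0, 0]) cube([48, 48, 362]);
  translate([0, 223, 0]) cube([48, 48, 362]);
  translate([226, 223, 0]) cube([48, 48, 362]);
}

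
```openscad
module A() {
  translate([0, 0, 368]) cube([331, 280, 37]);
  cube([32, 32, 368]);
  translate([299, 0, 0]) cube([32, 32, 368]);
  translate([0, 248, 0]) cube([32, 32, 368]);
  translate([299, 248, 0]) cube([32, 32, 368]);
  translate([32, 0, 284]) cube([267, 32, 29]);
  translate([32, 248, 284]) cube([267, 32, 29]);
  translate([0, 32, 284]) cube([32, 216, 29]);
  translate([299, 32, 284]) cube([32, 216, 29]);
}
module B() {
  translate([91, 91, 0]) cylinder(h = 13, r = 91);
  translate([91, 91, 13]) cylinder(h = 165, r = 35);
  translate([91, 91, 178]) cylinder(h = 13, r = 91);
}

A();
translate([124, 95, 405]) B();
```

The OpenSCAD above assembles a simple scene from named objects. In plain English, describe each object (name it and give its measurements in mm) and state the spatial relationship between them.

A is a four-legged stool. The seat is 331×280 mm, 37 mm thick, top at z = 405 mm. It stands on four square legs, each 32×32 mm in cross-section, from z = 0 to the seat underside, each flush with a corner of the seat. Four stretchers, 32 mm wide and 29 mm tall, connect adjacent legs with their undersides at z = 284 mm, each running between the inner faces of the legs it joins and aligned with the legs' outer faces on the other axis.

B is a spool: two coaxial disc flanges of radius 91 mm and thickness 13 mm, joined by a core cylinder of radius 35 mm and height 165 mm. The lower flange rests on z = 0 and the three cylinders share a vertical axis.

The spool is on top of the stool.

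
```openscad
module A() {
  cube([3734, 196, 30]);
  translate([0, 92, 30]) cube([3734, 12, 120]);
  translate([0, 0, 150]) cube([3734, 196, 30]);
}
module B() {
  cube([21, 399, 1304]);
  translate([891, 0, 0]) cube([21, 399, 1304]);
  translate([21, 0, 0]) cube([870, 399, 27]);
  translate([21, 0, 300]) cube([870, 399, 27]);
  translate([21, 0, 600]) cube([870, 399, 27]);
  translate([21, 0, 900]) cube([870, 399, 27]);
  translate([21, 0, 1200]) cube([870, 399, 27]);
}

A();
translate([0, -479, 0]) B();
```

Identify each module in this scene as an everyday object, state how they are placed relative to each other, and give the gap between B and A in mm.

A is an I-beam. B is a bookshelf. The bookshelf is on the floor beside the I-beam on its −y side. The gap between the bookshelf and the I-beam is 80 mm.

The bookshelf's nearest face is 80 mm from the I-beam's −y face.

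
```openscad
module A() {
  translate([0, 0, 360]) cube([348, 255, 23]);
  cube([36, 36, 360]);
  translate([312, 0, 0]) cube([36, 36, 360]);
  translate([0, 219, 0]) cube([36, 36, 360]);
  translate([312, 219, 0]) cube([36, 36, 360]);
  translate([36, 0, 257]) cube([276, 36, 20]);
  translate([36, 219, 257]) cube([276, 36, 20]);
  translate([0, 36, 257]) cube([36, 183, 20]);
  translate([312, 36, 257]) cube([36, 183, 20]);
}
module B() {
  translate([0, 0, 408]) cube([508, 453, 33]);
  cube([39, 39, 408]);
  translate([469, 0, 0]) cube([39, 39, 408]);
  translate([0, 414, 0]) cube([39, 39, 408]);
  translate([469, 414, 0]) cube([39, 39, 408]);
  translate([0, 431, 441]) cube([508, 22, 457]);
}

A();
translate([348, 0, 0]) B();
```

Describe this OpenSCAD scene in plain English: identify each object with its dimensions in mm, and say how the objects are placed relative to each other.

A is a four-legged stool. The seat is 348×255 mm, 23 mm thick, top at z = 383 mm. It stands on four square legs, each 36×36 mm in cross-section, from z = 0 to the seat underside, each flush with a corner of the seat. Four stretchers, 36 mm wide and 20 mm tall, connect adjacent legs with their undersides at z = 257 mm, each running between the inner faces of the legs it joins and aligned with the legs' outer faces on the other axis.

B is a chair. The seat is a 508×453×33 mm slab with its top at z = 441 mm, on four 39×39 mm corner legs (flush with the seat edges, standing on z = 0). A flat backrest 22 mm thick, 457 mm tall, spans the full seat width and rises from the seat top along its +y edge, rear face flush with the rear of the seat.

The chair is against the stool's +x side, with their −y faces flush.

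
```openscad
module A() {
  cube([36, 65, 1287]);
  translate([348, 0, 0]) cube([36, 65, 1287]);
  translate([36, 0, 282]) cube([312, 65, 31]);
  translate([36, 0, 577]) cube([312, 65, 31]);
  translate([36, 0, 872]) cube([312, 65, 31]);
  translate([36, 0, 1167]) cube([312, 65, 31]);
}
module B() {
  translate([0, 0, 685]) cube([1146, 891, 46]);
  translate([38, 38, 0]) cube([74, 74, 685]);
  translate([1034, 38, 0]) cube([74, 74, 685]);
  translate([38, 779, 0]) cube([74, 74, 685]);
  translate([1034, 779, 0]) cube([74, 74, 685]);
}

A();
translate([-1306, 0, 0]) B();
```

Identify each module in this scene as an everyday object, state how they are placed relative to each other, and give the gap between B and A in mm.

The table's nearest face is 160 mm from the ladder's −x face.

A is a ladder. B is a table. The table is on the floor beside the ladder on its −x side. The gap between the table and the ladder is 160 mm.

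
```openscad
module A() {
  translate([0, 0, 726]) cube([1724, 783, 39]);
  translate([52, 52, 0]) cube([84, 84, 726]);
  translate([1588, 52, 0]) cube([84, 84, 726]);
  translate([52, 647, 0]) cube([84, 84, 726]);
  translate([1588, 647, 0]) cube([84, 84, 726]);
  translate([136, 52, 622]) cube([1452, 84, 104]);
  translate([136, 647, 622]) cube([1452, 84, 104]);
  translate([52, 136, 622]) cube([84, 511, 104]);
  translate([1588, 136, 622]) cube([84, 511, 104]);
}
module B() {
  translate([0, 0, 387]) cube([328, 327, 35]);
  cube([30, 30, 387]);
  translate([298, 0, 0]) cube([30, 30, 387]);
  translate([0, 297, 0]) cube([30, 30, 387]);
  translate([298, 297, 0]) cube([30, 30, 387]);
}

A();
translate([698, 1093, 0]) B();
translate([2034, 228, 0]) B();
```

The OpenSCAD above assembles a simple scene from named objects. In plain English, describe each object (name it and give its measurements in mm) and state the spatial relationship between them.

A is a rectangular dining table. The top is 1724×783×39 mm with its upper surface at z = 765 mm. It stands on four 84×84 mm square legs, each inset 52 mm from the nearest pair of top edges, running from the floor to the underside of the top. Four apron rails, 84 mm thick and 104 mm tall, run between adjacent legs with their top edges flush with the underside of the top and their outer faces flush with the legs' outer faces.

B is a four-legged stool. The seat is a 328×327×35 mm slab whose top surface is at z = 422 mm; four square legs, each 30×30 mm in cross-section, run from the floor (z = 0) to the underside of the seat, each flush with a corner of the seat.

Two stools sit around the table at the +y, +x sides.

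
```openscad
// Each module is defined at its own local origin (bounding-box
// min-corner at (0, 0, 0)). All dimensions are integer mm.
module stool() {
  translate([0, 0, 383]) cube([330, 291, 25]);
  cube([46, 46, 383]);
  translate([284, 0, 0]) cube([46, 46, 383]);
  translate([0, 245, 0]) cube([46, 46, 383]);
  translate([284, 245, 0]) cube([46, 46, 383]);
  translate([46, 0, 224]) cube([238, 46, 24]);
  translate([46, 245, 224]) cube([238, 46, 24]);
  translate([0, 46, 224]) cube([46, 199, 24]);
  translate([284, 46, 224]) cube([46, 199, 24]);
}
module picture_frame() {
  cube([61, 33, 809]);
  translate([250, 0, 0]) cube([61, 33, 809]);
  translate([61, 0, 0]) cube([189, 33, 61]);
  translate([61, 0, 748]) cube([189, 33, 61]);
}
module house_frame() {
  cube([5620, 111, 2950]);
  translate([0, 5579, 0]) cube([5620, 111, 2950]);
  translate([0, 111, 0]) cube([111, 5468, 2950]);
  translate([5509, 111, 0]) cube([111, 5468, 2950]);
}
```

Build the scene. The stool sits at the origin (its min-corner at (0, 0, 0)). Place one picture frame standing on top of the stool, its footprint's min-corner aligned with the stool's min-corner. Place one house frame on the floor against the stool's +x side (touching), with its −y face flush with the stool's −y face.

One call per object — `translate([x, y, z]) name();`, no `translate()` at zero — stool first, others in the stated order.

stool();
translate([0, 0, 408]) picture_frame();
translate([330, 0, 0]) house_frame();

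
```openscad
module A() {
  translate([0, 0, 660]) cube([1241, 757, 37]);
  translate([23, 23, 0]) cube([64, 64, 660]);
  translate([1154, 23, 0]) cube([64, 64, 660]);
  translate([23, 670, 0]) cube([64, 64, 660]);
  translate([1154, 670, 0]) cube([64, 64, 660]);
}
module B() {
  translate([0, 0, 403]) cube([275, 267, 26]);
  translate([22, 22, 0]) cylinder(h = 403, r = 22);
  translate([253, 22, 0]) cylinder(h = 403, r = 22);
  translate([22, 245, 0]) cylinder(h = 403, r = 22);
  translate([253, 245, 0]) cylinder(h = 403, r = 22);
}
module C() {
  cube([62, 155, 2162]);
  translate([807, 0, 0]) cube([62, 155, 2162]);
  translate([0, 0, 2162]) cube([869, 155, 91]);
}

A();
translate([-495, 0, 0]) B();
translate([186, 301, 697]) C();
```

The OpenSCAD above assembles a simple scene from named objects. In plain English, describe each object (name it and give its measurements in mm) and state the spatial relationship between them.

A is a rectangular dining table. The top is 1241×757×37 mm with its upper surface at z = 697 mm. It stands on four 64×64 mm square legs, each inset 23 mm from the nearest pair of top edges, running from the floor to the underside of the top.

B is a four-legged stool. The seat is 275×267 mm, 26 mm thick, top at z = 429 mm. It stands on four round legs, each 44 mm in diameter, from z = 0 to the seat underside, each leg's axis is inset half a diameter from the nearest pair of seat edges (so the leg's bounding box is flush with the corner).

C is a door frame. The clear opening is 745 mm wide and 2162 mm high. Two 62 mm wide jambs, 155 mm deep, stand either side of the opening from the floor to the top of the opening. A 91 mm thick head sits across the top of both jambs, spanning the full outside width of the frame.

The stool is on the floor beside the table on its −x side. The door frame is on top of the table, centred.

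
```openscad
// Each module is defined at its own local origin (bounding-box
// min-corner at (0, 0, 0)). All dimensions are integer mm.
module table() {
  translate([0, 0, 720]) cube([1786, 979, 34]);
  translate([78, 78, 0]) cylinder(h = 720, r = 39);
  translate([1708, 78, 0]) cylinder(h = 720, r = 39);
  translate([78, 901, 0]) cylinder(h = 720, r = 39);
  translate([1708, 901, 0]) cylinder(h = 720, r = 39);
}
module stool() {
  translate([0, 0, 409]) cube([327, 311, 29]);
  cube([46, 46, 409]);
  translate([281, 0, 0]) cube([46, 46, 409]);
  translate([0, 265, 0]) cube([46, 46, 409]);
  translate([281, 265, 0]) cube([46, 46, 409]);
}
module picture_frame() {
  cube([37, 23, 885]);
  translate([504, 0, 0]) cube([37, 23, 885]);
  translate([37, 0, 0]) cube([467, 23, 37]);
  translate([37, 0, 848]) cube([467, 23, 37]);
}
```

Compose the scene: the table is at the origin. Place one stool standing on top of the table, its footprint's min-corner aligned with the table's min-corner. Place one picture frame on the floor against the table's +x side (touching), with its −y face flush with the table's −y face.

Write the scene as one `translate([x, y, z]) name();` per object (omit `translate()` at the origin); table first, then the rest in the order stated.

table();
translate([0, 0, 754]) stool();
translate([1786, 0, 0]) picture_frame();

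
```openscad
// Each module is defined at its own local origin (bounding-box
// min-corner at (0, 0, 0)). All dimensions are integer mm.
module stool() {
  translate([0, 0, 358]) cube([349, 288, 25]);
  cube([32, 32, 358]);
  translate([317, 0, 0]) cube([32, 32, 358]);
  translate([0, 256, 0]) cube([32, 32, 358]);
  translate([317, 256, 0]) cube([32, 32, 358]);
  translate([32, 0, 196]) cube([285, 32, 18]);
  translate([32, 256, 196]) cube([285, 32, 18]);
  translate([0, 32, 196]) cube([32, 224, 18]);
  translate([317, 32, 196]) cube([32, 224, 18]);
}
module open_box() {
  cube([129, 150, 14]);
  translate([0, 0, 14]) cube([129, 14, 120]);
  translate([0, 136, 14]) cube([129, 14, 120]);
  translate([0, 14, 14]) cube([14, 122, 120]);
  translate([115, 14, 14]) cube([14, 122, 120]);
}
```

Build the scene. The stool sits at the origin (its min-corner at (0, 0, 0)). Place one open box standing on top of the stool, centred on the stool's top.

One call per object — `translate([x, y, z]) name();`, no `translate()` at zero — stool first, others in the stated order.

stool();
translate([110, 69, 383]) open_box();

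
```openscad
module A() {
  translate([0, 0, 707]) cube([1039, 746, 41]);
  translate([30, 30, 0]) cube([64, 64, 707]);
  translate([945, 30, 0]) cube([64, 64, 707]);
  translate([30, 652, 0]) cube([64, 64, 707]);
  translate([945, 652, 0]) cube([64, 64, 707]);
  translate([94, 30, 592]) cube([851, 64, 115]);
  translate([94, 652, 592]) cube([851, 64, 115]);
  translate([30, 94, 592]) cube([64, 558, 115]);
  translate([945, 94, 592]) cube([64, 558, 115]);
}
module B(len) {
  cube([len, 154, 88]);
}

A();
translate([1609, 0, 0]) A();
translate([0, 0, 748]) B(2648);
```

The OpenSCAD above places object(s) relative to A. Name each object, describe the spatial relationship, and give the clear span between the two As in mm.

A is a table. B is a beam. A beam spans the tops of two tables. The clear span between the two tables is 570 mm.

Second table starts at x = 1609; first ends at x = 1039; clear span = 1609 − 1039 = 570 mm.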